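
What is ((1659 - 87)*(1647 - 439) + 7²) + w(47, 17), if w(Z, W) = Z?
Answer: 1899072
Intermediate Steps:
((1659 - 87)*(1647 - 439) + 7²) + w(47, 17) = ((1659 - 87)*(1647 - 439) + 7²) + 47 = (1572*1208 + 49) + 47 = (1898976 + 49) + 47 = 1899025 + 47 = 1899072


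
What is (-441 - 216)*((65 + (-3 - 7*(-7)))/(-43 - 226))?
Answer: 72927/269 ≈ 271.10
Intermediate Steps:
(-441 - 216)*((65 + (-3 - 7*(-7)))/(-43 - 226)) = -657*(65 + (-3 + 49))/(-269) = -657*(65 + 46)*(-1)/269 = -72927*(-1)/269 = -657*(-111/269) = 72927/269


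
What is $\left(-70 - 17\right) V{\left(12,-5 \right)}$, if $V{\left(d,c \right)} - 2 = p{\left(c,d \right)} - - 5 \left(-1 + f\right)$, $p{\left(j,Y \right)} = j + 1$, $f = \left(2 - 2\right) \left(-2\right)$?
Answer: $609$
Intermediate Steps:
$f = 0$ ($f = 0 \left(-2\right) = 0$)
$p{\left(j,Y \right)} = 1 + j$
$V{\left(d,c \right)} = -2 + c$ ($V{\left(d,c \right)} = 2 - \left(-1 - c - 5 \left(-1 + 0\right)\right) = 2 - \left(-1 + 5 - c\right) = 2 + \left(\left(1 + c\right) - 5\right) = 2 + \left(-4 + c\right) = -2 + c$)
$\left(-70 - 17\right) V{\left(12,-5 \right)} = \left(-70 - 17\right) \left(-2 - 5\right) = \left(-70 - 17\right) \left(-7\right) = \left(-87\right) \left(-7\right) = 609$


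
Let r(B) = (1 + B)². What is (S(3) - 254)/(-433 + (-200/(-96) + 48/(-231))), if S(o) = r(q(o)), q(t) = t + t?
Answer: 189420/398359 ≈ 0.47550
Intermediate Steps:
q(t) = 2*t
S(o) = (1 + 2*o)²
(S(3) - 254)/(-433 + (-200/(-96) + 48/(-231))) = ((1 + 2*3)² - 254)/(-433 + (-200/(-96) + 48/(-231))) = ((1 + 6)² - 254)/(-433 + (-200*(-1/96) + 48*(-1/231))) = (7² - 254)/(-433 + (25/12 - 16/77)) = (49 - 254)/(-433 + 1733/924) = -205/(-398359/924) = -205*(-924/398359) = 189420/398359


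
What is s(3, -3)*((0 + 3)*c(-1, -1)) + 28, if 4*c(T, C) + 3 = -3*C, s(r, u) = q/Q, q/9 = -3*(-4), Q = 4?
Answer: 28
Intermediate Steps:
q = 108 (q = 9*(-3*(-4)) = 9*12 = 108)
s(r, u) = 27 (s(r, u) = 108/4 = 108*(¼) = 27)
c(T, C) = -¾ - 3*C/4 (c(T, C) = -¾ + (-3*C)/4 = -¾ - 3*C/4)
s(3, -3)*((0 + 3)*c(-1, -1)) + 28 = 27*((0 + 3)*(-¾ - ¾*(-1))) + 28 = 27*(3*(-¾ + ¾)) + 28 = 27*(3*0) + 28 = 27*0 + 28 = 0 + 28 = 28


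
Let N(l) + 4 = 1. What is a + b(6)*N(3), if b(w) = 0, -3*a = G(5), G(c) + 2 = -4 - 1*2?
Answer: 8/3 ≈ 2.6667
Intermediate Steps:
G(c) = -8 (G(c) = -2 + (-4 - 1*2) = -2 + (-4 - 2) = -2 - 6 = -8)
N(l) = -3 (N(l) = -4 + 1 = -3)
a = 8/3 (a = -⅓*(-8) = 8/3 ≈ 2.6667)
a + b(6)*N(3) = 8/3 + 0*(-3) = 8/3 + 0 = 8/3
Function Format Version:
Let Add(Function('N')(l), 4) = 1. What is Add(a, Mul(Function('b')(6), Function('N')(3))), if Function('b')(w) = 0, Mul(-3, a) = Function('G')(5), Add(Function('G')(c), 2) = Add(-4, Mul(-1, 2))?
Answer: Rational(8, 3) ≈ 2.6667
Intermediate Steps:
Function('G')(c) = -8 (Function('G')(c) = Add(-2, Add(-4, Mul(-1, 2))) = Add(-2, Add(-4, -2)) = Add(-2, -6) = -8)
Function('N')(l) = -3 (Function('N')(l) = Add(-4, 1) = -3)
a = Rational(8, 3) (a = Mul(Rational(-1, 3), -8) = Rational(8, 3) ≈ 2.6667)
Add(a, Mul(Function('b')(6), Function('N')(3))) = Add(Rational(8, 3), Mul(0, -3)) = Add(Rational(8, 3), 0) = Rational(8, 3)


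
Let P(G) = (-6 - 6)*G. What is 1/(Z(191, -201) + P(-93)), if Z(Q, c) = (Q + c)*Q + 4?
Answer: -1/790 ≈ -0.0012658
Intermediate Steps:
Z(Q, c) = 4 + Q*(Q + c) (Z(Q, c) = Q*(Q + c) + 4 = 4 + Q*(Q + c))
P(G) = -12*G
1/(Z(191, -201) + P(-93)) = 1/((4 + 191**2 + 191*(-201)) - 12*(-93)) = 1/((4 + 36481 - 38391) + 1116) = 1/(-1906 + 1116) = 1/(-790) = -1/790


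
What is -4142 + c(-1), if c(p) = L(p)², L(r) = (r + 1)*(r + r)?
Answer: -4142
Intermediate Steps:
L(r) = 2*r*(1 + r) (L(r) = (1 + r)*(2*r) = 2*r*(1 + r))
c(p) = 4*p²*(1 + p)² (c(p) = (2*p*(1 + p))² = 4*p²*(1 + p)²)
-4142 + c(-1) = -4142 + 4*(-1)²*(1 - 1)² = -4142 + 4*1*0² = -4142 + 4*1*0 = -4142 + 0 = -4142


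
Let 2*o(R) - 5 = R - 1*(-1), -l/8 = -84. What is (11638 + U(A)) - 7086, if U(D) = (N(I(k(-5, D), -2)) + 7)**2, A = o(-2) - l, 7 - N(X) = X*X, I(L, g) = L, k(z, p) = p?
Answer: 201498645548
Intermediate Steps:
l = 672 (l = -8*(-84) = 672)
N(X) = 7 - X**2 (N(X) = 7 - X*X = 7 - X**2)
o(R) = 3 + R/2 (o(R) = 5/2 + (R - 1*(-1))/2 = 5/2 + (R + 1)/2 = 5/2 + (1 + R)/2 = 5/2 + (1/2 + R/2) = 3 + R/2)
A = -670 (A = (3 + (1/2)*(-2)) - 1*672 = (3 - 1) - 672 = 2 - 672 = -670)
U(D) = (14 - D**2)**2 (U(D) = ((7 - D**2) + 7)**2 = (14 - D**2)**2)
(11638 + U(A)) - 7086 = (11638 + (-14 + (-670)**2)**2) - 7086 = (11638 + (-14 + 448900)**2) - 7086 = (11638 + 448886**2) - 7086 = (11638 + 201498640996) - 7086 = 201498652634 - 7086 = 201498645548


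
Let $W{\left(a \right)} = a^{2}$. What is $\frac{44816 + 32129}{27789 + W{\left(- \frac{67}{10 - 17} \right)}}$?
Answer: $\frac{754061}{273230} \approx 2.7598$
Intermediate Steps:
$\frac{44816 + 32129}{27789 + W{\left(- \frac{67}{10 - 17} \right)}} = \frac{44816 + 32129}{27789 + \left(- \frac{67}{10 - 17}\right)^{2}} = \frac{76945}{27789 + \left(- \frac{67}{10 - 17}\right)^{2}} = \frac{76945}{27789 + \left(- \frac{67}{-7}\right)^{2}} = \frac{76945}{27789 + \left(\left(-67\right) \left(- \frac{1}{7}\right)\right)^{2}} = \frac{76945}{27789 + \left(\frac{67}{7}\right)^{2}} = \frac{76945}{27789 + \frac{4489}{49}} = \frac{76945}{\frac{1366150}{49}} = 76945 \cdot \frac{49}{1366150} = \frac{754061}{273230}$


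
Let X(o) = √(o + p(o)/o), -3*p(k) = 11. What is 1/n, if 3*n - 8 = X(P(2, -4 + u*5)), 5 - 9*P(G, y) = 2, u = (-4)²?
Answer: 9/28 - 3*I*√6/56 ≈ 0.32143 - 0.13122*I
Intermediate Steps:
p(k) = -11/3 (p(k) = -⅓*11 = -11/3)
u = 16
P(G, y) = ⅓ (P(G, y) = 5/9 - ⅑*2 = 5/9 - 2/9 = ⅓)
X(o) = √(o - 11/(3*o))
n = 8/3 + 4*I*√6/9 (n = 8/3 + (√(-33/⅓ + 9*(⅓))/3)/3 = 8/3 + (√(-33*3 + 3)/3)/3 = 8/3 + (√(-99 + 3)/3)/3 = 8/3 + (√(-96)/3)/3 = 8/3 + ((4*I*√6)/3)/3 = 8/3 + (4*I*√6/3)/3 = 8/3 + 4*I*√6/9 ≈ 2.6667 + 1.0887*I)
1/n = 1/(8/3 + 4*I*√6/9)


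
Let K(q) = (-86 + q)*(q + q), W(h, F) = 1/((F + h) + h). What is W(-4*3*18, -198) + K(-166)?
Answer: 52708319/630 ≈ 83664.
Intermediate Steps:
W(h, F) = 1/(F + 2*h)
K(q) = 2*q*(-86 + q) (K(q) = (-86 + q)*(2*q) = 2*q*(-86 + q))
W(-4*3*18, -198) + K(-166) = 1/(-198 + 2*(-4*3*18)) + 2*(-166)*(-86 - 166) = 1/(-198 + 2*(-12*18)) + 2*(-166)*(-252) = 1/(-198 + 2*(-216)) + 83664 = 1/(-198 - 432) + 83664 = 1/(-630) + 83664 = -1/630 + 83664 = 52708319/630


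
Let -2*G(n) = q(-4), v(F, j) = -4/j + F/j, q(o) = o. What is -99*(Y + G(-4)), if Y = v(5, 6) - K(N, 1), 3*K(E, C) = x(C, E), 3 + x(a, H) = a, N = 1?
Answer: -561/2 ≈ -280.50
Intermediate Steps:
x(a, H) = -3 + a
K(E, C) = -1 + C/3 (K(E, C) = (-3 + C)/3 = -1 + C/3)
G(n) = 2 (G(n) = -½*(-4) = 2)
Y = ⅚ (Y = (-4 + 5)/6 - (-1 + (⅓)*1) = (⅙)*1 - (-1 + ⅓) = ⅙ - 1*(-⅔) = ⅙ + ⅔ = ⅚ ≈ 0.83333)
-99*(Y + G(-4)) = -99*(⅚ + 2) = -99*17/6 = -561/2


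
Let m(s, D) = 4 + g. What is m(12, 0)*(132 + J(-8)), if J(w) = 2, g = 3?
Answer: 938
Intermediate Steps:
m(s, D) = 7 (m(s, D) = 4 + 3 = 7)
m(12, 0)*(132 + J(-8)) = 7*(132 + 2) = 7*134 = 938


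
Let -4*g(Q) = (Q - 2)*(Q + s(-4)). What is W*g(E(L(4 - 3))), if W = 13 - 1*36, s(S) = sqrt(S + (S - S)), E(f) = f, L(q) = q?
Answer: -23/4 - 23*I/2 ≈ -5.75 - 11.5*I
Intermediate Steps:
s(S) = sqrt(S) (s(S) = sqrt(S + 0) = sqrt(S))
g(Q) = -(-2 + Q)*(Q + 2*I)/4 (g(Q) = -(Q - 2)*(Q + sqrt(-4))/4 = -(-2 + Q)*(Q + 2*I)/4)
W = -23 (W = 13 - 36 = -23)
W*g(E(L(4 - 3))) = -23*(I - (4 - 3)**2/4 + (4 - 3)*(1 - I)/2) = -23*(I - 1/4*1**2 + (1/2)*1*(1 - I)) = -23*(I - 1/4*1 + (1/2 - I/2)) = -23*(I - 1/4 + (1/2 - I/2)) = -23*(1/4 + I/2) = -23/4 - 23*I/2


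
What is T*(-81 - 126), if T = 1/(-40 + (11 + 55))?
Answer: -207/26 ≈ -7.9615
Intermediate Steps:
T = 1/26 (T = 1/(-40 + 66) = 1/26 ≈ 0.038462)
T*(-81 - 126) = (-81 - 126)/26 = (1/26)*(-207) = -207/26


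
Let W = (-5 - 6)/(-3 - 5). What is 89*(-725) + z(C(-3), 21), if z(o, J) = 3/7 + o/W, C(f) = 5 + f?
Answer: -4968280/77 ≈ -64523.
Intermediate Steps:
W = 11/8 (W = -11/(-8) = -11*(-⅛) = 11/8 ≈ 1.3750)
z(o, J) = 3/7 + 8*o/11 (z(o, J) = 3/7 + o/(11/8) = 3*(⅐) + o*(8/11) = 3/7 + 8*o/11)
89*(-725) + z(C(-3), 21) = 89*(-725) + (3/7 + 8*(5 - 3)/11) = -64525 + (3/7 + (8/11)*2) = -64525 + (3/7 + 16/11) = -64525 + 145/77 = -4968280/77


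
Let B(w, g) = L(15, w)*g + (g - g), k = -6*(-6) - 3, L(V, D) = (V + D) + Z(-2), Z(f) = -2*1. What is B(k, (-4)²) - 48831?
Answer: -48095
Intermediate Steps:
Z(f) = -2
L(V, D) = -2 + D + V (L(V, D) = (V + D) - 2 = (D + V) - 2 = -2 + D + V)
k = 33 (k = 36 - 3 = 33)
B(w, g) = g*(13 + w) (B(w, g) = (-2 + w + 15)*g + (g - g) = (13 + w)*g + 0 = g*(13 + w) + 0 = g*(13 + w))
B(k, (-4)²) - 48831 = (-4)²*(13 + 33) - 48831 = 16*46 - 48831 = 736 - 48831 = -48095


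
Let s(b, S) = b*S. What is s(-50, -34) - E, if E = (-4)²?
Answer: 1684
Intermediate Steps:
s(b, S) = S*b
E = 16
s(-50, -34) - E = -34*(-50) - 1*16 = 1700 - 16 = 1684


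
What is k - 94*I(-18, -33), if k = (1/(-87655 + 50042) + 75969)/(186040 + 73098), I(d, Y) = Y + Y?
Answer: 2748771924326/443043527 ≈ 6204.3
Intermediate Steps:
I(d, Y) = 2*Y
k = 129882818/443043527 (k = (1/(-37613) + 75969)/259138 = (-1/37613 + 75969)*(1/259138) = (2857421996/37613)*(1/259138) = 129882818/443043527 ≈ 0.29316)
k - 94*I(-18, -33) = 129882818/443043527 - 188*(-33) = 129882818/443043527 - 94*(-66) = 129882818/443043527 + 6204 = 2748771924326/443043527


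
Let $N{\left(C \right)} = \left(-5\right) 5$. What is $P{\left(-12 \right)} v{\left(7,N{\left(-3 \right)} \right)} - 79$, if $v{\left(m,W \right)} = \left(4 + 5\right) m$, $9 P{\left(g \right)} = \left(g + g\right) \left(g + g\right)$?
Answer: $3953$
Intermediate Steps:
$P{\left(g \right)} = \frac{4 g^{2}}{9}$ ($P{\left(g \right)} = \frac{\left(g + g\right) \left(g + g\right)}{9} = \frac{2 g 2 g}{9} = \frac{4 g^{2}}{9}$)
$N{\left(C \right)} = -25$
$v{\left(m,W \right)} = 9 m$
$P{\left(-12 \right)} v{\left(7,N{\left(-3 \right)} \right)} - 79 = \frac{4 \left(-12\right)^{2}}{9} \cdot 9 \cdot 7 - 79 = \frac{4}{9} \cdot 144 \cdot 63 - 79 = 64 \cdot 63 - 79 = 4032 - 79 = 3953$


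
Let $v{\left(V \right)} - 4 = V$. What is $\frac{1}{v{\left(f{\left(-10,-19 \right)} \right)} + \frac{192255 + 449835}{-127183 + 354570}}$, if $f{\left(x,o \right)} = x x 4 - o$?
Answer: $\frac{227387}{96826791} \approx 0.0023484$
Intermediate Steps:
$f{\left(x,o \right)} = - o + 4 x^{2}$ ($f{\left(x,o \right)} = x^{2} \cdot 4 - o = 4 x^{2} - o = - o + 4 x^{2}$)
$v{\left(V \right)} = 4 + V$
$\frac{1}{v{\left(f{\left(-10,-19 \right)} \right)} + \frac{192255 + 449835}{-127183 + 354570}} = \frac{1}{\left(4 + \left(\left(-1\right) \left(-19\right) + 4 \left(-10\right)^{2}\right)\right) + \frac{192255 + 449835}{-127183 + 354570}} = \frac{1}{\left(4 + \left(19 + 4 \cdot 100\right)\right) + \frac{642090}{227387}} = \frac{1}{\left(4 + \left(19 + 400\right)\right) + 642090 \cdot \frac{1}{227387}} = \frac{1}{\left(4 + 419\right) + \frac{642090}{227387}} = \frac{1}{423 + \frac{642090}{227387}} = \frac{1}{\frac{96826791}{227387}} = \frac{227387}{96826791}$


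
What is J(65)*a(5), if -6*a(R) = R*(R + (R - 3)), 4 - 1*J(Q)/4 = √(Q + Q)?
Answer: -280/3 + 70*√130/3 ≈ 172.71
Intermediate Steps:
J(Q) = 16 - 4*√2*√Q (J(Q) = 16 - 4*√(Q + Q) = 16 - 4*√2*√Q)
a(R) = -R*(-3 + 2*R)/6 (a(R) = -R*(R + (R - 3))/6 = -R*(R + (-3 + R))/6 = -R*(-3 + 2*R)/6)
J(65)*a(5) = (16 - 4*√2*√65)*((⅙)*5*(3 - 2*5)) = (16 - 4*√130)*((⅙)*5*(3 - 10)) = (16 - 4*√130)*((⅙)*5*(-7)) = (16 - 4*√130)*(-35/6) = -280/3 + 70*√130/3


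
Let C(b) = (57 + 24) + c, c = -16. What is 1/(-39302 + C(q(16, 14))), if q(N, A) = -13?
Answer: -1/39237 ≈ -2.5486e-5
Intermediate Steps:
C(b) = 65 (C(b) = (57 + 24) - 16 = 81 - 16 = 65)
1/(-39302 + C(q(16, 14))) = 1/(-39302 + 65) = 1/(-39237) = -1/39237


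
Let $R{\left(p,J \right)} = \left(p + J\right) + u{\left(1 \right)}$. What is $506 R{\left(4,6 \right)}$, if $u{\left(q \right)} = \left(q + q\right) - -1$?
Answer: $6578$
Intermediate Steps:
$u{\left(q \right)} = 1 + 2 q$ ($u{\left(q \right)} = 2 q + 1 = 1 + 2 q$)
$R{\left(p,J \right)} = 3 + J + p$ ($R{\left(p,J \right)} = \left(p + J\right) + \left(1 + 2 \cdot 1\right) = \left(J + p\right) + \left(1 + 2\right) = \left(J + p\right) + 3 = 3 + J + p$)
$506 R{\left(4,6 \right)} = 506 \left(3 + 6 + 4\right) = 506 \cdot 13 = 6578$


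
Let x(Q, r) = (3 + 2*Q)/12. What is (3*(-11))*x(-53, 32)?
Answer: 1133/4 ≈ 283.25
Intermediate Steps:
x(Q, r) = 1/4 + Q/6 (x(Q, r) = (3 + 2*Q)*(1/12) = 1/4 + Q/6)
(3*(-11))*x(-53, 32) = (3*(-11))*(1/4 + (1/6)*(-53)) = -33*(1/4 - 53/6) = -33*(-103/12) = 1133/4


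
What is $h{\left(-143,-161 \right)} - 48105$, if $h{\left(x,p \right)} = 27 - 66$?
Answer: $-48144$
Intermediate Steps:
$h{\left(x,p \right)} = -39$
$h{\left(-143,-161 \right)} - 48105 = -39 - 48105 = -48144$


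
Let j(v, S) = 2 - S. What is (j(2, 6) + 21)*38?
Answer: 646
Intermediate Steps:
(j(2, 6) + 21)*38 = ((2 - 1*6) + 21)*38 = ((2 - 6) + 21)*38 = (-4 + 21)*38 = 17*38 = 646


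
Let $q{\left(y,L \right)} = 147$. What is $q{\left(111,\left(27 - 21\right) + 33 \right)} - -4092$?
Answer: $4239$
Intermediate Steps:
$q{\left(111,\left(27 - 21\right) + 33 \right)} - -4092 = 147 - -4092 = 147 + 4092 = 4239$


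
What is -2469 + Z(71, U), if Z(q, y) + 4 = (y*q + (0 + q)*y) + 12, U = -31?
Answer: -6863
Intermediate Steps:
Z(q, y) = 8 + 2*q*y (Z(q, y) = -4 + ((y*q + (0 + q)*y) + 12) = -4 + ((q*y + q*y) + 12) = -4 + (2*q*y + 12) = -4 + (12 + 2*q*y) = 8 + 2*q*y)
-2469 + Z(71, U) = -2469 + (8 + 2*71*(-31)) = -2469 + (8 - 4402) = -2469 - 4394 = -6863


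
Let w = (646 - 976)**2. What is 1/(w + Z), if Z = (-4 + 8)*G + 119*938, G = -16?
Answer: 1/220458 ≈ 4.5360e-6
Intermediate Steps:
Z = 111558 (Z = (-4 + 8)*(-16) + 119*938 = 4*(-16) + 111622 = -64 + 111622 = 111558)
w = 108900 (w = (-330)**2 = 108900)
1/(w + Z) = 1/(108900 + 111558) = 1/220458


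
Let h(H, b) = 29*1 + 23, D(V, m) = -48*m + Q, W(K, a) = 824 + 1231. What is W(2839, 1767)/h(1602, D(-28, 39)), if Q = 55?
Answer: 2055/52 ≈ 39.519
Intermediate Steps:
W(K, a) = 2055
D(V, m) = 55 - 48*m (D(V, m) = -48*m + 55 = 55 - 48*m)
h(H, b) = 52 (h(H, b) = 29 + 23 = 52)
W(2839, 1767)/h(1602, D(-28, 39)) = 2055/52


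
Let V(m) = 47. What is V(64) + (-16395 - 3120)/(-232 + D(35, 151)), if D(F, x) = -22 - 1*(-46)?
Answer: 29291/208 ≈ 140.82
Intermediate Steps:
D(F, x) = 24 (D(F, x) = -22 + 46 = 24)
V(64) + (-16395 - 3120)/(-232 + D(35, 151)) = 47 + (-16395 - 3120)/(-232 + 24) = 47 - 19515/(-208) = 47 - 19515*(-1/208) = 47 + 19515/208 = 29291/208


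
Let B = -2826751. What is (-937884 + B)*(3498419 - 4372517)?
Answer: 3290659924230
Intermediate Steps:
(-937884 + B)*(3498419 - 4372517) = (-937884 - 2826751)*(3498419 - 4372517) = -3764635*(-874098) = 3290659924230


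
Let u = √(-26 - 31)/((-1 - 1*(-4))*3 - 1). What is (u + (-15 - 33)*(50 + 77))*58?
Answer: -353568 + 29*I*√57/4 ≈ -3.5357e+5 + 54.736*I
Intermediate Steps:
u = I*√57/8 (u = √(-57)/((-1 + 4)*3 - 1) = (I*√57)/(3*3 - 1) = (I*√57)/(9 - 1) = (I*√57)/8 = (I*√57)*(⅛) = I*√57/8 ≈ 0.94373*I)
(u + (-15 - 33)*(50 + 77))*58 = (I*√57/8 + (-15 - 33)*(50 + 77))*58 = (I*√57/8 - 48*127)*58 = (I*√57/8 - 6096)*58 = (-6096 + I*√57/8)*58 = -353568 + 29*I*√57/4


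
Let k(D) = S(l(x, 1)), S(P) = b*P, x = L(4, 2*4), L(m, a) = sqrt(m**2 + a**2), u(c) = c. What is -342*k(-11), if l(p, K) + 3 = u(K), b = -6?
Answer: -4104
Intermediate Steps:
L(m, a) = sqrt(a**2 + m**2)
x = 4*sqrt(5) (x = sqrt((2*4)**2 + 4**2) = sqrt(8**2 + 16) = sqrt(64 + 16) = sqrt(80) = 4*sqrt(5) ≈ 8.9443)
l(p, K) = -3 + K
S(P) = -6*P
k(D) = 12 (k(D) = -6*(-3 + 1) = -6*(-2) = 12)
-342*k(-11) = -342*12 = -4104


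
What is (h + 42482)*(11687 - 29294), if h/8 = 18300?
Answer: -3325645374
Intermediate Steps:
h = 146400 (h = 8*18300 = 146400)
(h + 42482)*(11687 - 29294) = (146400 + 42482)*(11687 - 29294) = 188882*(-17607) = -3325645374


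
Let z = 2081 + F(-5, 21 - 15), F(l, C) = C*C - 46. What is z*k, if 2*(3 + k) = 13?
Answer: 14497/2 ≈ 7248.5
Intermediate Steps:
F(l, C) = -46 + C**2 (F(l, C) = C**2 - 46 = -46 + C**2)
z = 2071 (z = 2081 + (-46 + (21 - 15)**2) = 2081 + (-46 + 6**2) = 2081 + (-46 + 36) = 2081 - 10 = 2071)
k = 7/2 (k = -3 + (1/2)*13 = -3 + 13/2 = 7/2 ≈ 3.5000)
z*k = 2071*(7/2) = 14497/2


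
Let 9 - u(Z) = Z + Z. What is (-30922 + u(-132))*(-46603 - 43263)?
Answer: 2754303034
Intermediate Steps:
u(Z) = 9 - 2*Z (u(Z) = 9 - (Z + Z) = 9 - 2*Z)
(-30922 + u(-132))*(-46603 - 43263) = (-30922 + (9 - 2*(-132)))*(-46603 - 43263) = (-30922 + (9 + 264))*(-89866) = (-30922 + 273)*(-89866) = -30649*(-89866) = 2754303034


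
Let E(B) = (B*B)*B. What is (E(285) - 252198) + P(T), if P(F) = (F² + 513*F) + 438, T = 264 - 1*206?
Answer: 22930483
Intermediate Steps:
T = 58 (T = 264 - 206 = 58)
P(F) = 438 + F² + 513*F
E(B) = B³ (E(B) = B²*B = B³)
(E(285) - 252198) + P(T) = (285³ - 252198) + (438 + 58² + 513*58) = (23149125 - 252198) + (438 + 3364 + 29754) = 22896927 + 33556 = 22930483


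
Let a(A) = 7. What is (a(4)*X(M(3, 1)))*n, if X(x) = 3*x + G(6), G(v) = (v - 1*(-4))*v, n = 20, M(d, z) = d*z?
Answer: 9660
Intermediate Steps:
G(v) = v*(4 + v) (G(v) = (v + 4)*v = (4 + v)*v = v*(4 + v))
X(x) = 60 + 3*x (X(x) = 3*x + 6*(4 + 6) = 3*x + 6*10 = 3*x + 60 = 60 + 3*x)
(a(4)*X(M(3, 1)))*n = (7*(60 + 3*(3*1)))*20 = (7*(60 + 3*3))*20 = (7*(60 + 9))*20 = (7*69)*20 = 483*20 = 9660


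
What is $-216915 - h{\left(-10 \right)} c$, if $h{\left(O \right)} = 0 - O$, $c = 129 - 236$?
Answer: $-215845$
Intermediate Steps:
$c = -107$ ($c = 129 - 236 = -107$)
$h{\left(O \right)} = - O$
$-216915 - h{\left(-10 \right)} c = -216915 - \left(-1\right) \left(-10\right) \left(-107\right) = -216915 - 10 \left(-107\right) = -216915 - -1070 = -216915 + 1070 = -215845$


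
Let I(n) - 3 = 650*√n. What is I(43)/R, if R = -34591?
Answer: -3/34591 - 650*√43/34591 ≈ -0.12331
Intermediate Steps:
I(n) = 3 + 650*√n
I(43)/R = (3 + 650*√43)/(-34591) = (3 + 650*√43)*(-1/34591) = -3/34591 - 650*√43/34591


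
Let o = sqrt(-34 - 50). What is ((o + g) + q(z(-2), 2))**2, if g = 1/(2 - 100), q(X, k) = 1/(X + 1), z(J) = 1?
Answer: -201108/2401 + 96*I*sqrt(21)/49 ≈ -83.76 + 8.9781*I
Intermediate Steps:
q(X, k) = 1/(1 + X)
o = 2*I*sqrt(21) (o = sqrt(-84) = 2*I*sqrt(21) ≈ 9.1651*I)
g = -1/98 (g = 1/(-98) = -1/98 ≈ -0.010204)
((o + g) + q(z(-2), 2))**2 = ((2*I*sqrt(21) - 1/98) + 1/(1 + 1))**2 = ((-1/98 + 2*I*sqrt(21)) + 1/2)**2 = (24/49 + 2*I*sqrt(21))**2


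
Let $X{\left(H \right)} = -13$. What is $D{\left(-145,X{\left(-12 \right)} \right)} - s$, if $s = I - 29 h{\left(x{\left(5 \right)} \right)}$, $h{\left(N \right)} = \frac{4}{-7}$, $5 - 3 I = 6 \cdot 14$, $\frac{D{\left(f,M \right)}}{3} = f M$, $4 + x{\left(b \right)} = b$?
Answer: $\frac{118960}{21} \approx 5664.8$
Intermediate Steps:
$x{\left(b \right)} = -4 + b$
$D{\left(f,M \right)} = 3 M f$ ($D{\left(f,M \right)} = 3 f M = 3 M f$)
$I = - \frac{79}{3}$ ($I = \frac{5}{3} - \frac{6 \cdot 14}{3} = \frac{5}{3} - 28 = - \frac{79}{3} \approx -26.333$)
$h{\left(N \right)} = - \frac{4}{7}$ ($h{\left(N \right)} = 4 \left(- \frac{1}{7}\right) = - \frac{4}{7}$)
$s = - \frac{205}{21}$ ($s = - \frac{79}{3} - - \frac{116}{7} = - \frac{79}{3} + \frac{116}{7} = - \frac{205}{21} \approx -9.7619$)
$D{\left(-145,X{\left(-12 \right)} \right)} - s = 3 \left(-13\right) \left(-145\right) - - \frac{205}{21} = 5655 + \frac{205}{21} = \frac{118960}{21}$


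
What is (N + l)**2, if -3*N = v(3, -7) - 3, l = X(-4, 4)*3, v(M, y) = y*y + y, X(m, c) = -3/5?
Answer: 5476/25 ≈ 219.04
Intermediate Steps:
X(m, c) = -3/5 (X(m, c) = -3*1/5 = -3/5)
v(M, y) = y + y**2 (v(M, y) = y**2 + y = y + y**2)
l = -9/5 (l = -3/5*3 = -9/5 ≈ -1.8000)
N = -13 (N = -(-7*(1 - 7) - 3)/3 = -(-7*(-6) - 3)/3 = -(42 - 3)/3 = -1/3*39 = -13)
(N + l)**2 = (-13 - 9/5)**2 = (-74/5)**2 = 5476/25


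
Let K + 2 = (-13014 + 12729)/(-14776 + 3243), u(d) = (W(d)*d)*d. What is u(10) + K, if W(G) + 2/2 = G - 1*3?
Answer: 363001/607 ≈ 598.02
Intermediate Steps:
W(G) = -4 + G (W(G) = -1 + (G - 1*3) = -1 + (G - 3) = -1 + (-3 + G) = -4 + G)
u(d) = d**2*(-4 + d) (u(d) = ((-4 + d)*d)*d = (d*(-4 + d))*d = d**2*(-4 + d))
K = -1199/607 (K = -2 + (-13014 + 12729)/(-14776 + 3243) = -2 - 285/(-11533) = -2 - 285*(-1/11533) = -2 + 15/607 = -1199/607 ≈ -1.9753)
u(10) + K = 10**2*(-4 + 10) - 1199/607 = 100*6 - 1199/607 = 600 - 1199/607 = 363001/607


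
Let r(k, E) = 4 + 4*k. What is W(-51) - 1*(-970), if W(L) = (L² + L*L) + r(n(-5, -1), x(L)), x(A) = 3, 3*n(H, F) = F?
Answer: 18524/3 ≈ 6174.7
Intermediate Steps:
n(H, F) = F/3
W(L) = 8/3 + 2*L² (W(L) = (L² + L*L) + (4 + 4*((⅓)*(-1))) = (L² + L²) + (4 + 4*(-⅓)) = 2*L² + (4 - 4/3) = 2*L² + 8/3 = 8/3 + 2*L²)
W(-51) - 1*(-970) = (8/3 + 2*(-51)²) - 1*(-970) = (8/3 + 2*2601) + 970 = (8/3 + 5202) + 970 = 15614/3 + 970 = 18524/3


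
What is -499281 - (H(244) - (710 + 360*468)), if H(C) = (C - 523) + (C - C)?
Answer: -329812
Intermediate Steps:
H(C) = -523 + C (H(C) = (-523 + C) + 0 = -523 + C)
-499281 - (H(244) - (710 + 360*468)) = -499281 - ((-523 + 244) - (710 + 360*468)) = -499281 - (-279 - (710 + 168480)) = -499281 - (-279 - 1*169190) = -499281 - (-279 - 169190) = -499281 - 1*(-169469) = -499281 + 169469 = -329812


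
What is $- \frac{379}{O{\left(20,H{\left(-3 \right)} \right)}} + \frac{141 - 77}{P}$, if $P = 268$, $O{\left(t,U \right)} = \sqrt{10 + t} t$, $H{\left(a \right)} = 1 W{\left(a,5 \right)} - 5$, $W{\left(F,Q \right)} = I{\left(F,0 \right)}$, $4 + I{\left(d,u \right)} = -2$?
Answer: $\frac{16}{67} - \frac{379 \sqrt{30}}{600} \approx -3.221$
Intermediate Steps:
$I{\left(d,u \right)} = -6$ ($I{\left(d,u \right)} = -4 - 2 = -6$)
$W{\left(F,Q \right)} = -6$
$H{\left(a \right)} = -11$ ($H{\left(a \right)} = 1 \left(-6\right) - 5 = -6 - 5 = -11$)
$O{\left(t,U \right)} = t \sqrt{10 + t}$
$- \frac{379}{O{\left(20,H{\left(-3 \right)} \right)}} + \frac{141 - 77}{P} = - \frac{379}{20 \sqrt{10 + 20}} + \frac{141 - 77}{268} = - \frac{379}{20 \sqrt{30}} + 64 \cdot \frac{1}{268} = - 379 \frac{\sqrt{30}}{600} + \frac{16}{67} = - \frac{379 \sqrt{30}}{600} + \frac{16}{67} = \frac{16}{67} - \frac{379 \sqrt{30}}{600}$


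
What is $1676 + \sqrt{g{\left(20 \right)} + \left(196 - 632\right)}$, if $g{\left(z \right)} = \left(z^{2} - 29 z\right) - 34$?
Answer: $1676 + 5 i \sqrt{26} \approx 1676.0 + 25.495 i$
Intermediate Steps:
$g{\left(z \right)} = -34 + z^{2} - 29 z$
$1676 + \sqrt{g{\left(20 \right)} + \left(196 - 632\right)} = 1676 + \sqrt{\left(-34 + 20^{2} - 580\right) + \left(196 - 632\right)} = 1676 + \sqrt{\left(-34 + 400 - 580\right) + \left(196 - 632\right)} = 1676 + \sqrt{-214 - 436} = 1676 + \sqrt{-650} = 1676 + 5 i \sqrt{26}$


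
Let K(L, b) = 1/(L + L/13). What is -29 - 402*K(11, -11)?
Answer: -4846/77 ≈ -62.935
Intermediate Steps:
K(L, b) = 13/(14*L) (K(L, b) = 1/(L + L*(1/13)) = 1/(L + L/13) = 1/(14*L/13) = 13/(14*L))
-29 - 402*K(11, -11) = -29 - 2613/(7*11) = -29 - 402*13/154 = -29 - 2613/77 = -4846/77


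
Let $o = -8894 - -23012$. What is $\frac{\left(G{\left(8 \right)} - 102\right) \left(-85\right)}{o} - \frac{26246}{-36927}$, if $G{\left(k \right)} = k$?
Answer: $\frac{10084663}{7899021} \approx 1.2767$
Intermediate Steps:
$o = 14118$ ($o = -8894 + 23012 = 14118$)
$\frac{\left(G{\left(8 \right)} - 102\right) \left(-85\right)}{o} - \frac{26246}{-36927} = \frac{\left(8 - 102\right) \left(-85\right)}{14118} - \frac{26246}{-36927} = \left(-94\right) \left(-85\right) \frac{1}{14118} - - \frac{2386}{3357} = 7990 \cdot \frac{1}{14118} + \frac{2386}{3357} = \frac{3995}{7059} + \frac{2386}{3357} = \frac{10084663}{7899021}$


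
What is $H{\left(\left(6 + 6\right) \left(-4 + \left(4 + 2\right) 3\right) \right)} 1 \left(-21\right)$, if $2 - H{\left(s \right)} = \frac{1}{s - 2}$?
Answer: $- \frac{6951}{166} \approx -41.873$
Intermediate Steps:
$H{\left(s \right)} = 2 - \frac{1}{-2 + s}$ ($H{\left(s \right)} = 2 - \frac{1}{s - 2} = 2 - \frac{1}{-2 + s}$)
$H{\left(\left(6 + 6\right) \left(-4 + \left(4 + 2\right) 3\right) \right)} 1 \left(-21\right) = \frac{-5 + 2 \left(6 + 6\right) \left(-4 + \left(4 + 2\right) 3\right)}{-2 + \left(6 + 6\right) \left(-4 + \left(4 + 2\right) 3\right)} 1 \left(-21\right) = \frac{-5 + 2 \cdot 12 \left(-4 + 6 \cdot 3\right)}{-2 + 12 \left(-4 + 6 \cdot 3\right)} 1 \left(-21\right) = \frac{-5 + 2 \cdot 12 \left(-4 + 18\right)}{-2 + 12 \left(-4 + 18\right)} 1 \left(-21\right) = \frac{-5 + 2 \cdot 12 \cdot 14}{-2 + 12 \cdot 14} \cdot 1 \left(-21\right) = \frac{-5 + 2 \cdot 168}{-2 + 168} \cdot 1 \left(-21\right) = \frac{-5 + 336}{166} \cdot 1 \left(-21\right) = \frac{1}{166} \cdot 331 \cdot 1 \left(-21\right) = \frac{331}{166} \cdot 1 \left(-21\right) = \frac{331}{166} \left(-21\right) = - \frac{6951}{166}$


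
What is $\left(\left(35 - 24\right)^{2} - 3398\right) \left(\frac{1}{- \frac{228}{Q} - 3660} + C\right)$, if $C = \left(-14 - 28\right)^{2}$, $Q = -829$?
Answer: $- \frac{17537913940103}{3033912} \approx -5.7806 \cdot 10^{6}$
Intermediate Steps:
$C = 1764$ ($C = \left(-42\right)^{2} = 1764$)
$\left(\left(35 - 24\right)^{2} - 3398\right) \left(\frac{1}{- \frac{228}{Q} - 3660} + C\right) = \left(\left(35 - 24\right)^{2} - 3398\right) \left(\frac{1}{- \frac{228}{-829} - 3660} + 1764\right) = \left(11^{2} - 3398\right) \left(\frac{1}{\left(-228\right) \left(- \frac{1}{829}\right) - 3660} + 1764\right) = \left(121 - 3398\right) \left(\frac{1}{\frac{228}{829} - 3660} + 1764\right) = - 3277 \left(\frac{1}{- \frac{3033912}{829}} + 1764\right) = - 3277 \left(- \frac{829}{3033912} + 1764\right) = \left(-3277\right) \frac{5351819939}{3033912} = - \frac{17537913940103}{3033912}$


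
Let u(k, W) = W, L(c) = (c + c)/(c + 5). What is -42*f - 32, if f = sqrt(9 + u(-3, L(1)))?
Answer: -32 - 28*sqrt(21) ≈ -160.31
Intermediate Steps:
L(c) = 2*c/(5 + c) (L(c) = (2*c)/(5 + c) = 2*c/(5 + c))
f = 2*sqrt(21)/3 (f = sqrt(9 + 2*1/(5 + 1)) = sqrt(9 + 2*1/6) = sqrt(9 + 2*1*(1/6)) = sqrt(9 + 1/3) = sqrt(28/3) = 2*sqrt(21)/3 ≈ 3.0550)
-42*f - 32 = -28*sqrt(21) - 32 = -32 - 28*sqrt(21)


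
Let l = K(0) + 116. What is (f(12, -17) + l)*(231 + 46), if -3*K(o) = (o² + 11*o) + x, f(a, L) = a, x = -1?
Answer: 106645/3 ≈ 35548.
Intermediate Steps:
K(o) = ⅓ - 11*o/3 - o²/3 (K(o) = -((o² + 11*o) - 1)/3 = -(-1 + o² + 11*o)/3 = ⅓ - 11*o/3 - o²/3)
l = 349/3 (l = (⅓ - 11/3*0 - ⅓*0²) + 116 = (⅓ + 0 - ⅓*0) + 116 = (⅓ + 0 + 0) + 116 = ⅓ + 116 = 349/3 ≈ 116.33)
(f(12, -17) + l)*(231 + 46) = (12 + 349/3)*(231 + 46) = (385/3)*277 = 106645/3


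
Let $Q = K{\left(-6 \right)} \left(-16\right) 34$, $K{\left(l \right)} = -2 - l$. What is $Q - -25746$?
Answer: $23570$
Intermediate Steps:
$Q = -2176$ ($Q = \left(-2 - -6\right) \left(-16\right) 34 = \left(-2 + 6\right) \left(-16\right) 34 = 4 \left(-16\right) 34 = \left(-64\right) 34 = -2176$)
$Q - -25746 = -2176 - -25746 = -2176 + 25746 = 23570$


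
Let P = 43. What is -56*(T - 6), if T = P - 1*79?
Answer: 2352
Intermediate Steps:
T = -36 (T = 43 - 1*79 = 43 - 79 = -36)
-56*(T - 6) = -56*(-36 - 6) = -56*(-42) = 2352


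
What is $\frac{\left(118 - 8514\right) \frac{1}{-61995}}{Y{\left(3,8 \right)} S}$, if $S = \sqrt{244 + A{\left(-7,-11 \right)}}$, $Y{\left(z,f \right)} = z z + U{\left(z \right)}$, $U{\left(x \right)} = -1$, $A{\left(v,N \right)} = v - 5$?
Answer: $\frac{2099 \sqrt{58}}{14382840} \approx 0.0011114$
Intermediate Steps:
$A{\left(v,N \right)} = -5 + v$ ($A{\left(v,N \right)} = v - 5 = -5 + v$)
$Y{\left(z,f \right)} = -1 + z^{2}$ ($Y{\left(z,f \right)} = z z - 1 = z^{2} - 1 = -1 + z^{2}$)
$S = 2 \sqrt{58}$ ($S = \sqrt{244 - 12} = \sqrt{232} = 2 \sqrt{58} \approx 15.232$)
$\frac{\left(118 - 8514\right) \frac{1}{-61995}}{Y{\left(3,8 \right)} S} = \frac{\left(118 - 8514\right) \frac{1}{-61995}}{\left(-1 + 3^{2}\right) 2 \sqrt{58}} = \frac{\left(118 - 8514\right) \left(- \frac{1}{61995}\right)}{\left(-1 + 9\right) 2 \sqrt{58}} = \frac{\left(-8396\right) \left(- \frac{1}{61995}\right)}{8 \cdot 2 \sqrt{58}} = \frac{8396}{61995 \cdot 16 \sqrt{58}} = \frac{8396 \frac{\sqrt{58}}{928}}{61995} = \frac{2099 \sqrt{58}}{14382840}$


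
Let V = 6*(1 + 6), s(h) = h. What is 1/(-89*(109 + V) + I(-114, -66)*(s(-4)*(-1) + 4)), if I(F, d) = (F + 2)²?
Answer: 1/86913 ≈ 1.1506e-5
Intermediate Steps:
I(F, d) = (2 + F)²
V = 42 (V = 6*7 = 42)
1/(-89*(109 + V) + I(-114, -66)*(s(-4)*(-1) + 4)) = 1/(-89*(109 + 42) + (2 - 114)²*(-4*(-1) + 4)) = 1/(-89*151 + (-112)²*(4 + 4)) = 1/(-13439 + 12544*8) = 1/(-13439 + 100352) = 1/86913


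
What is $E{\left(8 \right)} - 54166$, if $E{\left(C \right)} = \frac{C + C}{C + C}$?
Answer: $-54165$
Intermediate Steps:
$E{\left(C \right)} = 1$ ($E{\left(C \right)} = \frac{2 C}{2 C} = 2 C \frac{1}{2 C} = 1$)
$E{\left(8 \right)} - 54166 = 1 - 54166 = -54165$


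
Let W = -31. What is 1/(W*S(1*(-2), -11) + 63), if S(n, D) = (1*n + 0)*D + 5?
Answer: -1/774 ≈ -0.0012920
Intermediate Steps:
S(n, D) = 5 + D*n (S(n, D) = (n + 0)*D + 5 = n*D + 5 = D*n + 5 = 5 + D*n)
1/(W*S(1*(-2), -11) + 63) = 1/(-31*(5 - 11*(-2)) + 63) = 1/(-31*(5 + 22) + 63) = 1/(-31*27 + 63) = 1/(-837 + 63) = 1/(-774) = -1/774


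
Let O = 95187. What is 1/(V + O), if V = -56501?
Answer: 1/38686 ≈ 2.5849e-5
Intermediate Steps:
1/(V + O) = 1/(-56501 + 95187) = 1/38686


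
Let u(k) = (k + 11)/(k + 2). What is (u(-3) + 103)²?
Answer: 9025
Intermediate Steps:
u(k) = (11 + k)/(2 + k)
(u(-3) + 103)² = ((11 - 3)/(2 - 3) + 103)² = (8/(-1) + 103)² = (-1*8 + 103)² = (-8 + 103)² = 95² = 9025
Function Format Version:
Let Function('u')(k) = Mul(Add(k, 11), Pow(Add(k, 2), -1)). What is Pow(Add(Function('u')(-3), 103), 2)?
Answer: 9025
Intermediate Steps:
Function('u')(k) = Mul(Pow(Add(2, k), -1), Add(11, k)) (Function('u')(k) = Mul(Add(11, k), Pow(Add(2, k), -1)) = Mul(Pow(Add(2, k), -1), Add(11, k)))
Pow(Add(Function('u')(-3), 103), 2) = Pow(Add(Mul(Pow(Add(2, -3), -1), Add(11, -3)), 103), 2) = Pow(Add(Mul(Pow(-1, -1), 8), 103), 2) = Pow(Add(Mul(-1, 8), 103), 2) = Pow(Add(-8, 103), 2) = Pow(95, 2) = 9025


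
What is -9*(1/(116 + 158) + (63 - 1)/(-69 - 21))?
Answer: 8449/1370 ≈ 6.1672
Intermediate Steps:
-9*(1/(116 + 158) + (63 - 1)/(-69 - 21)) = -9*(1/274 + 62/(-90)) = -9*(1/274 + 62*(-1/90)) = -9*(1/274 - 31/45) = -9*(-8449/12330) = 8449/1370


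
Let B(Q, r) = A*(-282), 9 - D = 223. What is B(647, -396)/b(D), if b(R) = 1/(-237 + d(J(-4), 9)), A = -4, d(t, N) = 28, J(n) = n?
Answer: -235752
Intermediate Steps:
D = -214 (D = 9 - 1*223 = 9 - 223 = -214)
b(R) = -1/209 (b(R) = 1/(-237 + 28) = 1/(-209) = -1/209)
B(Q, r) = 1128 (B(Q, r) = -4*(-282) = 1128)
B(647, -396)/b(D) = 1128/(-1/209) = 1128*(-209) = -235752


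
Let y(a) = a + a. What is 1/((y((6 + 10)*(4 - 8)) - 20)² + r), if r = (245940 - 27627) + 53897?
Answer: 1/294114 ≈ 3.4000e-6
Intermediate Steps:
y(a) = 2*a
r = 272210 (r = 218313 + 53897 = 272210)
1/((y((6 + 10)*(4 - 8)) - 20)² + r) = 1/((2*((6 + 10)*(4 - 8)) - 20)² + 272210) = 1/((2*(16*(-4)) - 20)² + 272210) = 1/((2*(-64) - 20)² + 272210) = 1/((-128 - 20)² + 272210) = 1/((-148)² + 272210) = 1/(21904 + 272210) = 1/294114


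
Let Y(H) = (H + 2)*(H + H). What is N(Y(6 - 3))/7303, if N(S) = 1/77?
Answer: 1/562331 ≈ 1.7783e-6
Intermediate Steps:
Y(H) = 2*H*(2 + H) (Y(H) = (2 + H)*(2*H) = 2*H*(2 + H))
N(S) = 1/77
N(Y(6 - 3))/7303 = (1/77)/7303 = (1/77)*(1/7303) = 1/562331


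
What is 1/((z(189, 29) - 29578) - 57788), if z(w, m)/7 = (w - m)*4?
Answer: -1/82886 ≈ -1.2065e-5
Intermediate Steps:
z(w, m) = -28*m + 28*w (z(w, m) = 7*((w - m)*4) = 7*(-4*m + 4*w) = -28*m + 28*w)
1/((z(189, 29) - 29578) - 57788) = 1/(((-28*29 + 28*189) - 29578) - 57788) = 1/(((-812 + 5292) - 29578) - 57788) = 1/((4480 - 29578) - 57788) = 1/(-25098 - 57788) = 1/(-82886) = -1/82886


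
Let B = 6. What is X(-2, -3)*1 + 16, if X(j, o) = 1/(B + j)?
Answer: 65/4 ≈ 16.250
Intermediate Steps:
X(j, o) = 1/(6 + j)
X(-2, -3)*1 + 16 = 1/(6 - 2) + 16 = 1/4 + 16 = (¼)*1 + 16 = ¼ + 16 = 65/4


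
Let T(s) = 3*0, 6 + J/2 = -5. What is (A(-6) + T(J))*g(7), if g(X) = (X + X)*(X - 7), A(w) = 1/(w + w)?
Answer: 0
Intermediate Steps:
J = -22 (J = -12 + 2*(-5) = -12 - 10 = -22)
A(w) = 1/(2*w)
g(X) = 2*X*(-7 + X) (g(X) = (2*X)*(-7 + X) = 2*X*(-7 + X))
T(s) = 0
(A(-6) + T(J))*g(7) = ((½)/(-6) + 0)*(2*7*(-7 + 7)) = ((½)*(-⅙) + 0)*(2*7*0) = (-1/12 + 0)*0 = -1/12*0 = 0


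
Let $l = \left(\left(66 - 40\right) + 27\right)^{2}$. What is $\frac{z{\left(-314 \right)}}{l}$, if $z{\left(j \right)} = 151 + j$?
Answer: $- \frac{163}{2809} \approx -0.058028$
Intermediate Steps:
$l = 2809$ ($l = \left(\left(66 - 40\right) + 27\right)^{2} = \left(26 + 27\right)^{2} = 53^{2} = 2809$)
$\frac{z{\left(-314 \right)}}{l} = \frac{151 - 314}{2809} = \left(-163\right) \frac{1}{2809} = - \frac{163}{2809}$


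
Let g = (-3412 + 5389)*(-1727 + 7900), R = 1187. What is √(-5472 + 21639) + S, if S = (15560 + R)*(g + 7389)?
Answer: 204504483270 + √16167 ≈ 2.0450e+11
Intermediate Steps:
g = 12204021 (g = 1977*6173 = 12204021)
S = 204504483270 (S = (15560 + 1187)*(12204021 + 7389) = 16747*12211410 = 204504483270)
√(-5472 + 21639) + S = √(-5472 + 21639) + 204504483270 = √16167 + 204504483270 = 204504483270 + √16167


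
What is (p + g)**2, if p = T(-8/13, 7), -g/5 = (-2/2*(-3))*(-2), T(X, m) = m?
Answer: 1369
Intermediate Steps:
g = 30 (g = -5*-2/2*(-3)*(-2) = -5*-2*1/2*(-3)*(-2) = -5*(-1*(-3))*(-2) = -15*(-2) = -5*(-6) = 30)
p = 7
(p + g)**2 = (7 + 30)**2 = 37**2 = 1369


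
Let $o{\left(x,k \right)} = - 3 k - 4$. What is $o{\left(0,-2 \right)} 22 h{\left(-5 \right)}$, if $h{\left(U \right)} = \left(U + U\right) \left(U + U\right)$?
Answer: $4400$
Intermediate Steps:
$o{\left(x,k \right)} = -4 - 3 k$
$h{\left(U \right)} = 4 U^{2}$ ($h{\left(U \right)} = 2 U 2 U = 4 U^{2}$)
$o{\left(0,-2 \right)} 22 h{\left(-5 \right)} = \left(-4 - -6\right) 22 \cdot 4 \left(-5\right)^{2} = \left(-4 + 6\right) 22 \cdot 4 \cdot 25 = 2 \cdot 22 \cdot 100 = 44 \cdot 100 = 4400$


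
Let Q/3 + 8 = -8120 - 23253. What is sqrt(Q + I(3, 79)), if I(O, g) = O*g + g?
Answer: I*sqrt(93827) ≈ 306.31*I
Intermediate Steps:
I(O, g) = g + O*g
Q = -94143 (Q = -24 + 3*(-8120 - 23253) = -24 + 3*(-31373) = -24 - 94119 = -94143)
sqrt(Q + I(3, 79)) = sqrt(-94143 + 79*(1 + 3)) = sqrt(-94143 + 79*4) = sqrt(-94143 + 316) = sqrt(-93827) = I*sqrt(93827)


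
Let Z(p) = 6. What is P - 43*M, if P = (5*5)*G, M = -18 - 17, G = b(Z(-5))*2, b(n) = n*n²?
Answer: 12305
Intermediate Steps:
b(n) = n³
G = 432 (G = 6³*2 = 216*2 = 432)
M = -35
P = 10800 (P = (5*5)*432 = 25*432 = 10800)
P - 43*M = 10800 - 43*(-35) = 10800 + 1505 = 12305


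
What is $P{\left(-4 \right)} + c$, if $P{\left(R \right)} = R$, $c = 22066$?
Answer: $22062$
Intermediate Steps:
$P{\left(-4 \right)} + c = -4 + 22066 = 22062$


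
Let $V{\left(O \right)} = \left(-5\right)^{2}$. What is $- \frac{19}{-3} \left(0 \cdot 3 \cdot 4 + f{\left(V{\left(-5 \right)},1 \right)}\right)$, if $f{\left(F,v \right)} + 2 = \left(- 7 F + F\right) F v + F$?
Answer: $- \frac{70813}{3} \approx -23604.0$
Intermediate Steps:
$V{\left(O \right)} = 25$
$f{\left(F,v \right)} = -2 + F - 6 v F^{2}$ ($f{\left(F,v \right)} = -2 + \left(\left(- 7 F + F\right) F v + F\right) = -2 + \left(- 6 F F v + F\right) = -2 + \left(- 6 F^{2} v + F\right) = -2 - \left(- F + 6 v F^{2}\right) = -2 + F - 6 v F^{2}$)
$- \frac{19}{-3} \left(0 \cdot 3 \cdot 4 + f{\left(V{\left(-5 \right)},1 \right)}\right) = - \frac{19}{-3} \left(0 \cdot 3 \cdot 4 - \left(-23 + 3750\right)\right) = \left(-19\right) \left(- \frac{1}{3}\right) \left(0 \cdot 4 - \left(-23 + 3750\right)\right) = \frac{19 \left(0 - 3727\right)}{3} = \frac{19}{3} \left(-3727\right) = - \frac{70813}{3}$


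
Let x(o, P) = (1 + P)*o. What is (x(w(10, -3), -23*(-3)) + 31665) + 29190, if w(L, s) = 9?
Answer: 61485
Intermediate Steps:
x(o, P) = o*(1 + P)
(x(w(10, -3), -23*(-3)) + 31665) + 29190 = (9*(1 - 23*(-3)) + 31665) + 29190 = (9*(1 + 69) + 31665) + 29190 = (9*70 + 31665) + 29190 = (630 + 31665) + 29190 = 32295 + 29190 = 61485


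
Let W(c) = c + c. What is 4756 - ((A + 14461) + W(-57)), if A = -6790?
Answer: -2801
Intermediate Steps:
W(c) = 2*c
4756 - ((A + 14461) + W(-57)) = 4756 - ((-6790 + 14461) + 2*(-57)) = 4756 - (7671 - 114) = 4756 - 1*7557 = 4756 - 7557 = -2801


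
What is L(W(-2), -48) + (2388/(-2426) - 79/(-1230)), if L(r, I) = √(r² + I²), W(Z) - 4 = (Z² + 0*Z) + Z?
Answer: -1372793/1491990 + 6*√65 ≈ 47.453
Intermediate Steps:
W(Z) = 4 + Z + Z² (W(Z) = 4 + ((Z² + 0*Z) + Z) = 4 + ((Z² + 0) + Z) = 4 + (Z² + Z) = 4 + (Z + Z²) = 4 + Z + Z²)
L(r, I) = √(I² + r²)
L(W(-2), -48) + (2388/(-2426) - 79/(-1230)) = √((-48)² + (4 - 2 + (-2)²)²) + (2388/(-2426) - 79/(-1230)) = √(2304 + (4 - 2 + 4)²) + (2388*(-1/2426) - 79*(-1/1230)) = √(2304 + 6²) + (-1194/1213 + 79/1230) = √(2304 + 36) - 1372793/1491990 = √2340 - 1372793/1491990 = 6*√65 - 1372793/1491990 = -1372793/1491990 + 6*√65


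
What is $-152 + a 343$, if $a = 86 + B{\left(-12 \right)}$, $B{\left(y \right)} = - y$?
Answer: $33462$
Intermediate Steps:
$a = 98$ ($a = 86 - -12 = 86 + 12 = 98$)
$-152 + a 343 = -152 + 98 \cdot 343 = -152 + 33614 = 33462$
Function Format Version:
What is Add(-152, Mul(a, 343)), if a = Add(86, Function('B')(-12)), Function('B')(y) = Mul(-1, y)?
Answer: 33462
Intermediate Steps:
a = 98 (a = Add(86, Mul(-1, -12)) = Add(86, 12) = 98)
Add(-152, Mul(a, 343)) = Add(-152, Mul(98, 343)) = Add(-152, 33614) = 33462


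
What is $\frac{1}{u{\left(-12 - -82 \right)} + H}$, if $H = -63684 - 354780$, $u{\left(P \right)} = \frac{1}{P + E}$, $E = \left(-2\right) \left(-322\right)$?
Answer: $- \frac{714}{298783295} \approx -2.3897 \cdot 10^{-6}$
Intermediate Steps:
$E = 644$
$u{\left(P \right)} = \frac{1}{644 + P}$ ($u{\left(P \right)} = \frac{1}{P + 644} = \frac{1}{644 + P}$)
$H = -418464$ ($H = -63684 - 354780 = -418464$)
$\frac{1}{u{\left(-12 - -82 \right)} + H} = \frac{1}{\frac{1}{644 - -70} - 418464} = \frac{1}{\frac{1}{644 + \left(-12 + 82\right)} - 418464} = \frac{1}{\frac{1}{644 + 70} - 418464} = \frac{1}{\frac{1}{714} - 418464} = \frac{1}{- \frac{298783295}{714}} = - \frac{714}{298783295}$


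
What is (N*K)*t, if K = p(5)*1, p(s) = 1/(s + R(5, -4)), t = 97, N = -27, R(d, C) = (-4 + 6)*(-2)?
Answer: -2619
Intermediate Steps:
R(d, C) = -4 (R(d, C) = 2*(-2) = -4)
p(s) = 1/(-4 + s) (p(s) = 1/(s - 4) = 1/(-4 + s))
K = 1 (K = 1/(-4 + 5) = 1/1 = 1*1 = 1)
(N*K)*t = -27*1*97 = -27*97 = -2619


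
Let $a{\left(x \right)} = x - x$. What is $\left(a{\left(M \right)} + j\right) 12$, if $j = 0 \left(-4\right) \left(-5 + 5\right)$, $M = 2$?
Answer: $0$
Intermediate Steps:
$a{\left(x \right)} = 0$
$j = 0$ ($j = 0 \cdot 0 = 0$)
$\left(a{\left(M \right)} + j\right) 12 = \left(0 + 0\right) 12 = 0 \cdot 12 = 0$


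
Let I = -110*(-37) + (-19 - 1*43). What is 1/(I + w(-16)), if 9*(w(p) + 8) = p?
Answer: 9/35984 ≈ 0.00025011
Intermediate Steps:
w(p) = -8 + p/9
I = 4008 (I = 4070 + (-19 - 43) = 4070 - 62 = 4008)
1/(I + w(-16)) = 1/(4008 + (-8 + (⅑)*(-16))) = 1/(4008 + (-8 - 16/9)) = 1/(4008 - 88/9) = 1/(35984/9) = 9/35984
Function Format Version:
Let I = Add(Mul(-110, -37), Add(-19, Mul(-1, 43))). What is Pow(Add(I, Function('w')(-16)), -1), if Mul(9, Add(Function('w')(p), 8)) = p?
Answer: Rational(9, 35984) ≈ 0.00025011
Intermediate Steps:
Function('w')(p) = Add(-8, Mul(Rational(1, 9), p))
I = 4008 (I = Add(4070, Add(-19, -43)) = Add(4070, -62) = 4008)
Pow(Add(I, Function('w')(-16)), -1) = Pow(Add(4008, Add(-8, Mul(Rational(1, 9), -16))), -1) = Pow(Add(4008, Add(-8, Rational(-16, 9))), -1) = Pow(Add(4008, Rational(-88, 9)), -1) = Pow(Rational(35984, 9), -1) = Rational(9, 35984)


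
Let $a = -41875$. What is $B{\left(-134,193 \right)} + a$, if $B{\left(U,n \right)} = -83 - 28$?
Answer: $-41986$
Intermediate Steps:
$B{\left(U,n \right)} = -111$ ($B{\left(U,n \right)} = -83 - 28 = -111$)
$B{\left(-134,193 \right)} + a = -111 - 41875 = -41986$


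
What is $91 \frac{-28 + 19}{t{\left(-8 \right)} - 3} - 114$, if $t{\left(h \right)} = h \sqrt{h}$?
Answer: $- \frac{56937}{521} - \frac{13104 i \sqrt{2}}{521} \approx -109.28 - 35.57 i$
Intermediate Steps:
$t{\left(h \right)} = h^{\frac{3}{2}}$
$91 \frac{-28 + 19}{t{\left(-8 \right)} - 3} - 114 = 91 \frac{-28 + 19}{\left(-8\right)^{\frac{3}{2}} - 3} - 114 = 91 \left(- \frac{9}{- 16 i \sqrt{2} - 3}\right) - 114 = 91 \left(- \frac{9}{-3 - 16 i \sqrt{2}}\right) - 114 = - \frac{819}{-3 - 16 i \sqrt{2}} - 114 = -114 - \frac{819}{-3 - 16 i \sqrt{2}}$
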